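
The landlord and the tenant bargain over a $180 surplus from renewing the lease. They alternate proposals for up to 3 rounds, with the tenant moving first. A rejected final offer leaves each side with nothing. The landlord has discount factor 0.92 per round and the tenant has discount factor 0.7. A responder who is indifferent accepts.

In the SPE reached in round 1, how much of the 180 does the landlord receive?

Work backward from the last round.
Round 3 (the tenant proposes): rejection yields 0 for the landlord; the tenant offers 0 and keeps 180.
Round 2 (the landlord proposes): the tenant can get 180 next round, worth 0.7 × 180 = 126 now; the landlord offers that and keeps 54.
Round 1 (the tenant proposes): the landlord can get 54 next round, worth 0.92 × 54 = 49.68 now; the tenant offers that and keeps 130.32.

49.68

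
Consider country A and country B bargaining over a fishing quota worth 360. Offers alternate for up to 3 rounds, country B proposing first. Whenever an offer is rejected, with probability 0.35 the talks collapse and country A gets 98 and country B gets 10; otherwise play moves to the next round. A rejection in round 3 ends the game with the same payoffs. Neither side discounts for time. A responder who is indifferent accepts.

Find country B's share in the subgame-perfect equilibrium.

Round 3 (country B proposes): country A gets 98 if talks fail, so country B offers 98 and keeps 262.
Round 2 (country A proposes): rejecting gives country B an expected 0.65 × 262 + 0.35 × 10 = 173.8. Country A offers 173.8 and keeps 360 − 173.8 = 186.2.
Round 1 (country B proposes): rejecting gives country A an expected 0.65 × 186.2 + 0.35 × 98 = 155.33. Country B offers 155.33 and keeps 360 − 155.33 = 204.67.

204.67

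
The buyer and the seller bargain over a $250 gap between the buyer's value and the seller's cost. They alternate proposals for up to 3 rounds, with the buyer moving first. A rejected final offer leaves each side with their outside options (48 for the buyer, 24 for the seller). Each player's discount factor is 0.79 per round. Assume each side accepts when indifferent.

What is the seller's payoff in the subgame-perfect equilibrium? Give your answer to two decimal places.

56.45

Round 3 (the buyer proposes): the seller gets 24 if talks fail, so the buyer offers 24 and keeps 226.
Round 2 (the seller proposes): the buyer can get 226 next round, worth 0.79 × 226 = 178.54 now. The seller offers 178.54 and keeps 250 − 178.54 = 71.46.
Round 1 (the buyer proposes): the seller can get 71.46 next round, worth 0.79 × 71.46 = 56.4534 now. The buyer offers 56.4534 and keeps 250 − 56.4534 = 193.5466.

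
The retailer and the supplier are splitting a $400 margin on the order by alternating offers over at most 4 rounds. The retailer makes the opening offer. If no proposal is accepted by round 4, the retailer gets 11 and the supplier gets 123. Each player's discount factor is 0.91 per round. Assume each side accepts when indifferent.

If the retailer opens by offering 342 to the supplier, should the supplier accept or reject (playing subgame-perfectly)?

Accept

Round 4 (the supplier proposes): the retailer gets 11 if talks fail, so the supplier offers 11 and keeps 389.
Round 3 (the retailer proposes): the supplier can get 389 next round, worth 0.91 × 389 = 353.99 now, so the retailer offers 353.99, keeping 46.01.
Round 2 (the supplier proposes): the retailer can get 46.01 next round, worth 0.91 × 46.01 = 41.8691 now. The supplier offers 41.8691 and keeps 400 − 41.8691 = 358.1309.
So by rejecting in round 1, the supplier gets 358.1309 next round, worth 0.91 × 358.1309 = 325.899119 now.
Offer 342 ≥ 325.899119, so the supplier accepts.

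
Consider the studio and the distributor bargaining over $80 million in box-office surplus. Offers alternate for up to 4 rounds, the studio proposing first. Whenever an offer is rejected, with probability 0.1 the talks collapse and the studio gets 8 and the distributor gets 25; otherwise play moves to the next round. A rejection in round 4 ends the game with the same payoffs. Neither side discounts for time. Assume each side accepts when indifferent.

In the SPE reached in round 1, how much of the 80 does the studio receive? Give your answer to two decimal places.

16.51

By backward induction:
Round 4 (the distributor proposes): the studio gets 8 if talks fail, so the distributor offers 8 and keeps 72.
Round 3 (the studio proposes): rejecting gives the distributor an expected 0.9 × 72 + 0.1 × 25 = 67.3. The studio offers 67.3 and keeps 80 − 67.3 = 12.7.
Round 2 (the distributor proposes): rejecting gives the studio an expected 0.9 × 12.7 + 0.1 × 8 = 12.23. The distributor offers 12.23 and keeps 80 − 12.23 = 67.77.
Round 1 (the studio proposes): rejecting gives the distributor an expected 0.9 × 67.77 + 0.1 × 25 = 63.493, so the studio offers 63.493, keeping 16.507.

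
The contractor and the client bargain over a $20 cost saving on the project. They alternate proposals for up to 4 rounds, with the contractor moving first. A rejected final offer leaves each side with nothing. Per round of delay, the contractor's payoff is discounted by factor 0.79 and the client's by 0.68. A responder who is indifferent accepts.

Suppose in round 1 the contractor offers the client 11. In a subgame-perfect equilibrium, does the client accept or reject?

Round 4 (the client proposes): the contractor will accept anything ≥ 0, so the client offers 0 and keeps 20.
Round 3 (the contractor proposes): the client can get 20 next round, worth 0.68 × 20 = 13.6 now; the contractor offers that and keeps 6.4.
Round 2 (the client proposes): the contractor can get 6.4 next round, worth 0.79 × 6.4 = 5.056 now, so the client offers 5.056, keeping 14.944.
So by rejecting in round 1, the client gets 14.944 next round, worth 0.68 × 14.944 = 10.16192 now.
Offer 11 ≥ 10.16192, so the client accepts.

Accept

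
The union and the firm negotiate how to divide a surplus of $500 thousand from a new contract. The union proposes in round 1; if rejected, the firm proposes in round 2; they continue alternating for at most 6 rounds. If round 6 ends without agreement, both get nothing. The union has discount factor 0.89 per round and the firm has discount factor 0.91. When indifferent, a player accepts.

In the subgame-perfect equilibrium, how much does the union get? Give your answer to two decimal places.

110.96

Work backward from the last round.
Round 6 (the firm proposes): the union will accept anything ≥ 0, so the firm offers 0 and keeps 500.
Round 5 (the union proposes): the firm can get 500 next round, worth 0.91 × 500 = 455 now; the union offers that and keeps 45.
Round 4 (the firm proposes): the union can get 45 next round, worth 0.89 × 45 = 40.05 now. The firm offers 40.05 and keeps 500 − 40.05 = 459.95.
Round 3 (the union proposes): the firm can get 459.95 next round, worth 0.91 × 459.95 = 418.5545 now, so the union offers 418.5545, keeping 81.4455.
Round 2 (the firm proposes): the union can get 81.4455 next round, worth 0.89 × 81.4455 = 72.486495 now, so the firm offers 72.486495, keeping 427.513505.
Round 1 (the union proposes): the firm can get 427.513505 next round, worth 0.91 × 427.513505 = 389.03728955 now; the union offers that and keeps 110.96271045.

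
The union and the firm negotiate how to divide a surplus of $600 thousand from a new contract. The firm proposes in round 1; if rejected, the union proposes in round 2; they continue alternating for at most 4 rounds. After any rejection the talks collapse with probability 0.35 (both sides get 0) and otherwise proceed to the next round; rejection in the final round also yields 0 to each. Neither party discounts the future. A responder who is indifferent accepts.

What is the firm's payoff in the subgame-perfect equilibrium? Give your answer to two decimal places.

Round 4 (the union proposes): rejection yields 0 for the firm; the union offers 0 and keeps 600.
Round 3 (the firm proposes): rejecting gives the union an expected 0.65 × 600 = 390, so the firm offers 390, keeping 210.
Round 2 (the union proposes): rejecting gives the firm an expected 0.65 × 210 = 136.5. The union offers 136.5 and keeps 600 − 136.5 = 463.5.
Round 1 (the firm proposes): rejecting gives the union an expected 0.65 × 463.5 = 301.275, so the firm offers 301.275, keeping 298.725.

298.73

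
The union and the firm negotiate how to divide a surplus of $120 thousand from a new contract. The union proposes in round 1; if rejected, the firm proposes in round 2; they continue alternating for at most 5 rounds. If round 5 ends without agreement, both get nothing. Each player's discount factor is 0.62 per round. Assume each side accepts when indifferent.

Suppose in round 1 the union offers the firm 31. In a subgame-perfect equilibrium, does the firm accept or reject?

Round 5 (the union proposes): the firm will accept anything ≥ 0, so the union offers 0 and keeps 120.
Round 4 (the firm proposes): the union can get 120 next round, worth 0.62 × 120 = 74.4 now. The firm offers 74.4 and keeps 120 − 74.4 = 45.6.
Round 3 (the union proposes): the firm can get 45.6 next round, worth 0.62 × 45.6 = 28.272 now. The union offers 28.272 and keeps 120 − 28.272 = 91.728.
Round 2 (the firm proposes): the union can get 91.728 next round, worth 0.62 × 91.728 = 56.87136 now. The firm offers 56.87136 and keeps 120 − 56.87136 = 63.12864.
So by rejecting in round 1, the firm gets 63.12864 next round, worth 0.62 × 63.12864 = 39.1397568 now.
Offer 31 < 39.1397568, so the firm rejects.

Reject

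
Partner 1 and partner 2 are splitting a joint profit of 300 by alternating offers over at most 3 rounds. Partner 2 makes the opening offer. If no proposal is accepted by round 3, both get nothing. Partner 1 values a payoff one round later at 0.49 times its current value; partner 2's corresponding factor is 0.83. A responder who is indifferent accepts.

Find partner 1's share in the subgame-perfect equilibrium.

24.99

Round 3 (partner 2 proposes): rejection yields 0 for partner 1; partner 2 offers 0 and keeps 300.
Round 2 (partner 1 proposes): partner 2 can get 300 next round, worth 0.83 × 300 = 249 now. Partner 1 offers 249 and keeps 300 − 249 = 51.
Round 1 (partner 2 proposes): partner 1 can get 51 next round, worth 0.49 × 51 = 24.99 now. Partner 2 offers 24.99 and keeps 300 − 24.99 = 275.01.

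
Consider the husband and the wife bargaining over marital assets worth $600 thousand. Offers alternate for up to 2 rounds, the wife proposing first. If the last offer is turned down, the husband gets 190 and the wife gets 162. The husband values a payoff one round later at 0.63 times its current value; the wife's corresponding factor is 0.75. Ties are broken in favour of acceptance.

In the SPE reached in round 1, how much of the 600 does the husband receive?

275.94

Round 2 (the husband proposes): the wife gets 162 if talks fail, so the husband offers 162 and keeps 438.
Round 1 (the wife proposes): the husband can get 438 next round, worth 0.63 × 438 = 275.94 now; the wife offers that and keeps 324.06.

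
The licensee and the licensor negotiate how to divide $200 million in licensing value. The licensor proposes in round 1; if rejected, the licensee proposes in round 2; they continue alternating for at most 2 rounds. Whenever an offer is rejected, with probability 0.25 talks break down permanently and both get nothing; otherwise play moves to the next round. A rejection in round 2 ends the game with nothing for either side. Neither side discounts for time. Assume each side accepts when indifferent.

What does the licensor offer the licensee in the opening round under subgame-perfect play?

By backward induction:
Round 2 (the licensee proposes): rejection yields 0 for the licensor; the licensee offers 0 and keeps 200.
Round 1 (the licensor proposes): rejecting gives the licensee an expected 0.75 × 200 = 150; the licensor offers that and keeps 50.

150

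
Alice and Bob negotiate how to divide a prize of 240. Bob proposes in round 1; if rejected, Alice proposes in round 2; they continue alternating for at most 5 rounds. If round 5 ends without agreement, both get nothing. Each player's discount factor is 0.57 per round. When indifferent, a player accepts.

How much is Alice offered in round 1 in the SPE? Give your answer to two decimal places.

77.94

Round 5 (Bob proposes): rejection yields 0 for Alice; Bob offers 0 and keeps 240.
Round 4 (Alice proposes): Bob can get 240 next round, worth 0.57 × 240 = 136.8 now, so Alice offers 136.8, keeping 103.2.
Round 3 (Bob proposes): Alice can get 103.2 next round, worth 0.57 × 103.2 = 58.824 now. Bob offers 58.824 and keeps 240 − 58.824 = 181.176.
Round 2 (Alice proposes): Bob can get 181.176 next round, worth 0.57 × 181.176 = 103.27032 now; Alice offers that and keeps 136.72968.
Round 1 (Bob proposes): Alice can get 136.72968 next round, worth 0.57 × 136.72968 = 77.9359176 now, so Bob offers 77.9359176, keeping 162.0640824.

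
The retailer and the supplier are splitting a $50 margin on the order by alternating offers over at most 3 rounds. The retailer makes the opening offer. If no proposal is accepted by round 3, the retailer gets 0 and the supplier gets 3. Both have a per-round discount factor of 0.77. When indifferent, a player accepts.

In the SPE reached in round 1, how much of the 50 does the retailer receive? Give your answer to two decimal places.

39.37

Round 3 (the retailer proposes): the supplier gets 3 if talks fail, so the retailer offers 3 and keeps 47.
Round 2 (the supplier proposes): the retailer can get 47 next round, worth 0.77 × 47 = 36.19 now, so the supplier offers 36.19, keeping 13.81.
Round 1 (the retailer proposes): the supplier can get 13.81 next round, worth 0.77 × 13.81 = 10.6337 now, so the retailer offers 10.6337, keeping 39.3663.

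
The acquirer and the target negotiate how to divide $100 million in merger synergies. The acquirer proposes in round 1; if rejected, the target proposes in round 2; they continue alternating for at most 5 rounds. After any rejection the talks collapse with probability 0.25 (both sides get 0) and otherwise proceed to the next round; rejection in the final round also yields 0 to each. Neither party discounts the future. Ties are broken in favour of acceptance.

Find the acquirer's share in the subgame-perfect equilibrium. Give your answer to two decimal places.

By backward induction:
Round 5 (the acquirer proposes): rejection yields 0 for the target; the acquirer offers 0 and keeps 100.
Round 4 (the target proposes): rejecting gives the acquirer an expected 0.75 × 100 = 75. The target offers 75 and keeps 100 − 75 = 25.
Round 3 (the acquirer proposes): rejecting gives the target an expected 0.75 × 25 = 18.75; the acquirer offers that and keeps 81.25.
Round 2 (the target proposes): rejecting gives the acquirer an expected 0.75 × 81.25 = 60.9375, so the target offers 60.9375, keeping 39.0625.
Round 1 (the acquirer proposes): rejecting gives the target an expected 0.75 × 39.0625 = 29.296875, so the acquirer offers 29.296875, keeping 70.703125.

70.70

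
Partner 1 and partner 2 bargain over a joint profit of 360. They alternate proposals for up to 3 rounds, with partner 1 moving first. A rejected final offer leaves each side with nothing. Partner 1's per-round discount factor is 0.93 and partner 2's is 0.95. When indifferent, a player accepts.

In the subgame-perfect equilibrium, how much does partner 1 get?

Round 3 (partner 1 proposes): partner 2 will accept anything ≥ 0, so partner 1 offers 0 and keeps 360.
Round 2 (partner 2 proposes): partner 1 can get 360 next round, worth 0.93 × 360 = 334.8 now; partner 2 offers that and keeps 25.2.
Round 1 (partner 1 proposes): partner 2 can get 25.2 next round, worth 0.95 × 25.2 = 23.94 now. Partner 1 offers 23.94 and keeps 360 − 23.94 = 336.06.

336.06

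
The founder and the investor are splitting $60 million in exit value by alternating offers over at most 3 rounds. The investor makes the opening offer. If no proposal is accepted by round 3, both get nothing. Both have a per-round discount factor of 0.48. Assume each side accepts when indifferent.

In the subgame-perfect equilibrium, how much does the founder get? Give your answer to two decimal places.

14.98

Round 3 (the investor proposes): the founder will accept anything ≥ 0, so the investor offers 0 and keeps 60.
Round 2 (the founder proposes): the investor can get 60 next round, worth 0.48 × 60 = 28.8 now, so the founder offers 28.8, keeping 31.2.
Round 1 (the investor proposes): the founder can get 31.2 next round, worth 0.48 × 31.2 = 14.976 now, so the investor offers 14.976, keeping 45.024.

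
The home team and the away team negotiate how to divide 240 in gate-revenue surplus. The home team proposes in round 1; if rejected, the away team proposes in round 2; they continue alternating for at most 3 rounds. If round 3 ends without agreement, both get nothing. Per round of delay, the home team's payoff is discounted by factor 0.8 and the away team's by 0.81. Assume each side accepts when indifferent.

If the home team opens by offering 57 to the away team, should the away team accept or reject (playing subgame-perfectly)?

Accept

Work out the away team's continuation value if the offer is rejected.
Round 3 (the home team proposes): the away team will accept anything ≥ 0, so the home team offers 0 and keeps 240.
Round 2 (the away team proposes): the home team can get 240 next round, worth 0.8 × 240 = 192 now. The away team offers 192 and keeps 240 − 192 = 48.
So by rejecting in round 1, the away team gets 48 next round, worth 0.81 × 48 = 38.88 now.
Offer 57 ≥ 38.88, so the away team accepts.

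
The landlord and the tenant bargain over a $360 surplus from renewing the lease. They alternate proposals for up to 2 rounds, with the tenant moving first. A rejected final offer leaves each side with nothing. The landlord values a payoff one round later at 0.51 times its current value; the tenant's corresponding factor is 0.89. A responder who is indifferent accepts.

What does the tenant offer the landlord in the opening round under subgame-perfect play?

Work backward from the last round.
Round 2 (the landlord proposes): the tenant will accept anything ≥ 0, so the landlord offers 0 and keeps 360.
Round 1 (the tenant proposes): the landlord can get 360 next round, worth 0.51 × 360 = 183.6 now; the tenant offers that and keeps 176.4.

183.6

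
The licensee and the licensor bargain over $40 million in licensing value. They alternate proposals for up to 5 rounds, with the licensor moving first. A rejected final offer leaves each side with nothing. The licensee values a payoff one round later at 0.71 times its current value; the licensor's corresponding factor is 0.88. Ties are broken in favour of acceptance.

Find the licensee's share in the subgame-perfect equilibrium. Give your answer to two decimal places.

5.54

By backward induction:
Round 5 (the licensor proposes): the licensee will accept anything ≥ 0, so the licensor offers 0 and keeps 40.
Round 4 (the licensee proposes): the licensor can get 40 next round, worth 0.88 × 40 = 35.2 now; the licensee offers that and keeps 4.8.
Round 3 (the licensor proposes): the licensee can get 4.8 next round, worth 0.71 × 4.8 = 3.408 now. The licensor offers 3.408 and keeps 40 − 3.408 = 36.592.
Round 2 (the licensee proposes): the licensor can get 36.592 next round, worth 0.88 × 36.592 = 32.20096 now; the licensee offers that and keeps 7.79904.
Round 1 (the licensor proposes): the licensee can get 7.79904 next round, worth 0.71 × 7.79904 = 5.5373184 now, so the licensor offers 5.5373184, keeping 34.4626816.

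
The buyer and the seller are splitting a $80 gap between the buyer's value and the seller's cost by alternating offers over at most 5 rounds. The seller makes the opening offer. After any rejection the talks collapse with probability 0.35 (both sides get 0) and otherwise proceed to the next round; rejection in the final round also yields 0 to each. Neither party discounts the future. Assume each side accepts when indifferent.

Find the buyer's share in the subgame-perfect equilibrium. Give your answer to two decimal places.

Round 5 (the seller proposes): rejection yields 0 for the buyer; the seller offers 0 and keeps 80.
Round 4 (the buyer proposes): rejecting gives the seller an expected 0.65 × 80 = 52. The buyer offers 52 and keeps 80 − 52 = 28.
Round 3 (the seller proposes): rejecting gives the buyer an expected 0.65 × 28 = 18.2, so the seller offers 18.2, keeping 61.8.
Round 2 (the buyer proposes): rejecting gives the seller an expected 0.65 × 61.8 = 40.17; the buyer offers that and keeps 39.83.
Round 1 (the seller proposes): rejecting gives the buyer an expected 0.65 × 39.83 = 25.8895, so the seller offers 25.8895, keeping 54.1105.

25.89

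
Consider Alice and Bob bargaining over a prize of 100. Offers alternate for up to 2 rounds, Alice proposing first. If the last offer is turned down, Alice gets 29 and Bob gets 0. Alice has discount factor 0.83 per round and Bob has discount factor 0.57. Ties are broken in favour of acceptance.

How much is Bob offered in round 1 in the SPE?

Round 2 (Bob proposes): Alice gets 29 if talks fail, so Bob offers 29 and keeps 71.
Round 1 (Alice proposes): Bob can get 71 next round, worth 0.57 × 71 = 40.47 now, so Alice offers 40.47, keeping 59.53.

40.47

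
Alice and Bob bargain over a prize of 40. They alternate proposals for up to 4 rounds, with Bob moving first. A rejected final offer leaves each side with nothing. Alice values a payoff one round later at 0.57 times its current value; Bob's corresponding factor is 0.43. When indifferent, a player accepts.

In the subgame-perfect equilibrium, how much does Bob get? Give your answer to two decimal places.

Round 4 (Alice proposes): Bob will accept anything ≥ 0, so Alice offers 0 and keeps 40.
Round 3 (Bob proposes): Alice can get 40 next round, worth 0.57 × 40 = 22.8 now. Bob offers 22.8 and keeps 40 − 22.8 = 17.2.
Round 2 (Alice proposes): Bob can get 17.2 next round, worth 0.43 × 17.2 = 7.396 now. Alice offers 7.396 and keeps 40 − 7.396 = 32.604.
Round 1 (Bob proposes): Alice can get 32.604 next round, worth 0.57 × 32.604 = 18.58428 now, so Bob offers 18.58428, keeping 21.41572.

21.42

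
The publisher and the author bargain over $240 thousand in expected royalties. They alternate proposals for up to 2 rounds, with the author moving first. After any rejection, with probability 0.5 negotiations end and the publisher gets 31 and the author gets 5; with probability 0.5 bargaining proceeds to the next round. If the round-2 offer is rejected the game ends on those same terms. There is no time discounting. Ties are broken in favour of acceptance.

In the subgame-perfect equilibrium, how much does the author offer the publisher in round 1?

133

By backward induction:
Round 2 (the publisher proposes): the author gets 5 if talks fail, so the publisher offers 5 and keeps 235.
Round 1 (the author proposes): rejecting gives the publisher an expected 0.5 × 235 + 0.5 × 31 = 133; the author offers that and keeps 107.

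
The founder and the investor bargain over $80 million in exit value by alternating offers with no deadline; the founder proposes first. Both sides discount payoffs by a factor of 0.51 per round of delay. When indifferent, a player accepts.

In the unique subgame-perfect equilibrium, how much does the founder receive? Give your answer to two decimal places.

52.98

In a stationary SPE each proposer offers the other exactly their discounted continuation value.
If the founder keeps x when proposing and the investor keeps y when proposing, then x = 80 − 0.51y and y = 80 − 0.51x.
Solving: x = 80(1 − 0.51) / (1 − 0.51·0.51) = 39.2 / 0.7399 ≈ 52.9801.
The investor gets 80 − 52.9801 ≈ 27.0199.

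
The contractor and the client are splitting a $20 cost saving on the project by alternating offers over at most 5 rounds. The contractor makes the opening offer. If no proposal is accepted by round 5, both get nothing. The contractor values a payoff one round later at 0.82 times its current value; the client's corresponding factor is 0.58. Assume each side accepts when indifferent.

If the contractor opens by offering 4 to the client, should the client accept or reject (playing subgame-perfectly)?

Accept

Round 5 (the contractor proposes): rejection yields 0 for the client; the contractor offers 0 and keeps 20.
Round 4 (the client proposes): the contractor can get 20 next round, worth 0.82 × 20 = 16.4 now; the client offers that and keeps 3.6.
Round 3 (the contractor proposes): the client can get 3.6 next round, worth 0.58 × 3.6 = 2.088 now; the contractor offers that and keeps 17.912.
Round 2 (the client proposes): the contractor can get 17.912 next round, worth 0.82 × 17.912 = 14.68784 now. The client offers 14.68784 and keeps 20 − 14.68784 = 5.31216.
So by rejecting in round 1, the client gets 5.31216 next round, worth 0.58 × 5.31216 = 3.0810528 now.
Offer 4 ≥ 3.0810528, so the client accepts.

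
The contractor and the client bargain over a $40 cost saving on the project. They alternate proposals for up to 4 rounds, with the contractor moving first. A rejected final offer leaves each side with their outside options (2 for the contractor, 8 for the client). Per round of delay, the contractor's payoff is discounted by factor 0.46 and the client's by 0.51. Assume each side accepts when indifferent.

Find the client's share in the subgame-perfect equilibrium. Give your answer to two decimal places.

15.56

Round 4 (the client proposes): the contractor gets 2 if talks fail, so the client offers 2 and keeps 38.
Round 3 (the contractor proposes): the client can get 38 next round, worth 0.51 × 38 = 19.38 now; the contractor offers that and keeps 20.62.
Round 2 (the client proposes): the contractor can get 20.62 next round, worth 0.46 × 20.62 = 9.4852 now, so the client offers 9.4852, keeping 30.5148.
Round 1 (the contractor proposes): the client can get 30.5148 next round, worth 0.51 × 30.5148 = 15.562548 now, so the contractor offers 15.562548, keeping 24.437452.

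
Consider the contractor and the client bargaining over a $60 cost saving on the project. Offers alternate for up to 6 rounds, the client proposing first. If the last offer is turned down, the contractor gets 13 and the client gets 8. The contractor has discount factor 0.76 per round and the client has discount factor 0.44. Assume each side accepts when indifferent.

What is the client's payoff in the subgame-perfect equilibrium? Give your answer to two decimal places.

21.51

Round 6 (the contractor proposes): the client gets 8 if talks fail, so the contractor offers 8 and keeps 52.
Round 5 (the client proposes): the contractor can get 52 next round, worth 0.76 × 52 = 39.52 now; the client offers that and keeps 20.48.
Round 4 (the contractor proposes): the client can get 20.48 next round, worth 0.44 × 20.48 = 9.0112 now; the contractor offers that and keeps 50.9888.
Round 3 (the client proposes): the contractor can get 50.9888 next round, worth 0.76 × 50.9888 = 38.751488 now, so the client offers 38.751488, keeping 21.248512.
Round 2 (the contractor proposes): the client can get 21.248512 next round, worth 0.44 × 21.248512 = 9.34934528 now, so the contractor offers 9.34934528, keeping 50.65065472.
Round 1 (the client proposes): the contractor can get 50.65065472 next round, worth 0.76 × 50.65065472 = 38.4944975872 now, so the client offers 38.4944975872, keeping 21.5055024128.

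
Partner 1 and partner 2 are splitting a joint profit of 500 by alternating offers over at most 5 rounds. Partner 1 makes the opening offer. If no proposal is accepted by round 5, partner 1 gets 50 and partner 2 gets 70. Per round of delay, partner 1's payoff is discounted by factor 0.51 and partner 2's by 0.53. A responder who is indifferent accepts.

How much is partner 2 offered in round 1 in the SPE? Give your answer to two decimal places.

170.06

Round 5 (partner 1 proposes): partner 2 gets 70 if talks fail, so partner 1 offers 70 and keeps 430.
Round 4 (partner 2 proposes): partner 1 can get 430 next round, worth 0.51 × 430 = 219.3 now, so partner 2 offers 219.3, keeping 280.7.
Round 3 (partner 1 proposes): partner 2 can get 280.7 next round, worth 0.53 × 280.7 = 148.771 now, so partner 1 offers 148.771, keeping 351.229.
Round 2 (partner 2 proposes): partner 1 can get 351.229 next round, worth 0.51 × 351.229 = 179.12679 now; partner 2 offers that and keeps 320.87321.
Round 1 (partner 1 proposes): partner 2 can get 320.87321 next round, worth 0.53 × 320.87321 = 170.0628013 now; partner 1 offers that and keeps 329.9371987.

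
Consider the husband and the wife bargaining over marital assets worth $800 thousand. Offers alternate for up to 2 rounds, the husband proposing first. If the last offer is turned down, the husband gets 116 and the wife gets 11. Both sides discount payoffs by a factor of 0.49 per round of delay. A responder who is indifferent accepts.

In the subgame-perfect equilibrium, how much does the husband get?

Round 2 (the wife proposes): the husband gets 116 if talks fail, so the wife offers 116 and keeps 684.
Round 1 (the husband proposes): the wife can get 684 next round, worth 0.49 × 684 = 335.16 now. The husband offers 335.16 and keeps 800 − 335.16 = 464.84.

464.84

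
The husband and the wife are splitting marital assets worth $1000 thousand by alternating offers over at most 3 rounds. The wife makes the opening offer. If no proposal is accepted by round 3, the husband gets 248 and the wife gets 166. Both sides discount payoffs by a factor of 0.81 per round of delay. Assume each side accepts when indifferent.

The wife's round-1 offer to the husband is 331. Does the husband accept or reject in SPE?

Round 3 (the wife proposes): the husband gets 248 if talks fail, so the wife offers 248 and keeps 752.
Round 2 (the husband proposes): the wife can get 752 next round, worth 0.81 × 752 = 609.12 now. The husband offers 609.12 and keeps 1000 − 609.12 = 390.88.
So by rejecting in round 1, the husband gets 390.88 next round, worth 0.81 × 390.88 = 316.6128 now.
Offer 331 ≥ 316.6128, so the husband accepts.

Accept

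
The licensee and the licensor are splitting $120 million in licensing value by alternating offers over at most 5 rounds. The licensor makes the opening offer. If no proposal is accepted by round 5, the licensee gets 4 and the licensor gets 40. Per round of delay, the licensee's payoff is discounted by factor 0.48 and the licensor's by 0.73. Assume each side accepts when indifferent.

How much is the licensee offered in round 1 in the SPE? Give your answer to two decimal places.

Round 5 (the licensor proposes): the licensee gets 4 if talks fail, so the licensor offers 4 and keeps 116.
Round 4 (the licensee proposes): the licensor can get 116 next round, worth 0.73 × 116 = 84.68 now. The licensee offers 84.68 and keeps 120 − 84.68 = 35.32.
Round 3 (the licensor proposes): the licensee can get 35.32 next round, worth 0.48 × 35.32 = 16.9536 now, so the licensor offers 16.9536, keeping 103.0464.
Round 2 (the licensee proposes): the licensor can get 103.0464 next round, worth 0.73 × 103.0464 = 75.223872 now; the licensee offers that and keeps 44.776128.
Round 1 (the licensor proposes): the licensee can get 44.776128 next round, worth 0.48 × 44.776128 = 21.49254144 now; the licensor offers that and keeps 98.50745856.

21.49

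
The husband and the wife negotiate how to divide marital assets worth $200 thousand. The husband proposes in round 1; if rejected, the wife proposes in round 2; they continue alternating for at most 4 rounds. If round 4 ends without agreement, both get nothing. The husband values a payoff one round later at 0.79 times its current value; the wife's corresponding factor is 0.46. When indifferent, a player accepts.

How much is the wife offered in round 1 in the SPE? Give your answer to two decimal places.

Round 4 (the wife proposes): rejection yields 0 for the husband; the wife offers 0 and keeps 200.
Round 3 (the husband proposes): the wife can get 200 next round, worth 0.46 × 200 = 92 now, so the husband offers 92, keeping 108.
Round 2 (the wife proposes): the husband can get 108 next round, worth 0.79 × 108 = 85.32 now. The wife offers 85.32 and keeps 200 − 85.32 = 114.68.
Round 1 (the husband proposes): the wife can get 114.68 next round, worth 0.46 × 114.68 = 52.7528 now, so the husband offers 52.7528, keeping 147.2472.

52.75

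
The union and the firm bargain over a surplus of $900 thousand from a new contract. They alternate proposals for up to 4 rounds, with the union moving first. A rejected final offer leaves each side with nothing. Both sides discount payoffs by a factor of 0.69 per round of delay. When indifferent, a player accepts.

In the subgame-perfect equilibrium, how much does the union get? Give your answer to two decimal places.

Round 4 (the firm proposes): rejection yields 0 for the union; the firm offers 0 and keeps 900.
Round 3 (the union proposes): the firm can get 900 next round, worth 0.69 × 900 = 621 now. The union offers 621 and keeps 900 − 621 = 279.
Round 2 (the firm proposes): the union can get 279 next round, worth 0.69 × 279 = 192.51 now; the firm offers that and keeps 707.49.
Round 1 (the union proposes): the firm can get 707.49 next round, worth 0.69 × 707.49 = 488.1681 now. The union offers 488.1681 and keeps 900 − 488.1681 = 411.8319.

411.83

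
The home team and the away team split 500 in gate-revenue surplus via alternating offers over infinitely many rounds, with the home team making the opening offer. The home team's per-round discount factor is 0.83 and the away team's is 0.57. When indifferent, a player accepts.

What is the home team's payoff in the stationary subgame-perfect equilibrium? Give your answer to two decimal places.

408.05

In a stationary SPE each proposer offers the other exactly their discounted continuation value.
If the home team keeps x when proposing and the away team keeps y when proposing, then x = 500 − 0.57y and y = 500 − 0.83x.
Solving: x = 500(1 − 0.57) / (1 − 0.83·0.57) = 215 / 0.5269 ≈ 408.0471.
The away team gets 500 − 408.0471 ≈ 91.9529.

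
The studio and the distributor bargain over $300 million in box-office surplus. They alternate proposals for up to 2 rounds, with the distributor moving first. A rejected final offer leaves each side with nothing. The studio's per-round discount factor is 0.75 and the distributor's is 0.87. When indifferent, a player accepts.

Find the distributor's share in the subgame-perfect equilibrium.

75

Solve by backward induction from round 2.
Round 2 (the studio proposes): the distributor will accept anything ≥ 0, so the studio offers 0 and keeps 300.
Round 1 (the distributor proposes): the studio can get 300 next round, worth 0.75 × 300 = 225 now, so the distributor offers 225, keeping 75.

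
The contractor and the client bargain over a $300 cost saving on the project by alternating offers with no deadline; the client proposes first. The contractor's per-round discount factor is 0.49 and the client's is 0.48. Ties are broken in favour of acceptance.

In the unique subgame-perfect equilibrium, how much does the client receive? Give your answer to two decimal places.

Let x be the client's share when the client proposes and y be the contractor's share when the contractor proposes.
The contractor accepts iff offered ≥ 0.49·y, so x = 300 − 0.49y. Symmetrically y = 300 − 0.48x.
Substituting: x = 300 − 0.49(300 − 0.48x), giving x(1 − 0.48·0.49) = 300(1 − 0.49).
So x = 300 × 0.51 / 0.7648 ≈ 200.0523, and the contractor receives 300 − x ≈ 99.9477.

200.05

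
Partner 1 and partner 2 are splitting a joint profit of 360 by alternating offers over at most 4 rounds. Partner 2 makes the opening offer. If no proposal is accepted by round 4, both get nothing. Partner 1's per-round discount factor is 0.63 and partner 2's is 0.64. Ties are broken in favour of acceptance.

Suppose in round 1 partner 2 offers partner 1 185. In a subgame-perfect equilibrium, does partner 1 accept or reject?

Round 4 (partner 1 proposes): rejection yields 0 for partner 2; partner 1 offers 0 and keeps 360.
Round 3 (partner 2 proposes): partner 1 can get 360 next round, worth 0.63 × 360 = 226.8 now; partner 2 offers that and keeps 133.2.
Round 2 (partner 1 proposes): partner 2 can get 133.2 next round, worth 0.64 × 133.2 = 85.248 now; partner 1 offers that and keeps 274.752.
So by rejecting in round 1, partner 1 gets 274.752 next round, worth 0.63 × 274.752 = 173.09376 now.
Offer 185 ≥ 173.09376, so partner 1 accepts.

Accept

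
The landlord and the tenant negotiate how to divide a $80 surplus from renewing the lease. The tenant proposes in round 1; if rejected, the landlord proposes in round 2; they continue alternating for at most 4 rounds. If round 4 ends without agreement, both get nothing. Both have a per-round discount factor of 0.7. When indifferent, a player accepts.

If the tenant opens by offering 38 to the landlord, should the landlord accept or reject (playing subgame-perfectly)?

Reject

Round 4 (the landlord proposes): the tenant will accept anything ≥ 0, so the landlord offers 0 and keeps 80.
Round 3 (the tenant proposes): the landlord can get 80 next round, worth 0.7 × 80 = 56 now, so the tenant offers 56, keeping 24.
Round 2 (the landlord proposes): the tenant can get 24 next round, worth 0.7 × 24 = 16.8 now; the landlord offers that and keeps 63.2.
So by rejecting in round 1, the landlord gets 63.2 next round, worth 0.7 × 63.2 = 44.24 now.
Offer 38 < 44.24, so the landlord rejects.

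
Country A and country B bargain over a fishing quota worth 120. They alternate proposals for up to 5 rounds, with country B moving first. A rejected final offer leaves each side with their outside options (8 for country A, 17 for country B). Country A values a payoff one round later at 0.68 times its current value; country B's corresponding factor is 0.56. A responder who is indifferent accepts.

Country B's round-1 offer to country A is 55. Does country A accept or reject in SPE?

Round 5 (country B proposes): country A gets 8 if talks fail, so country B offers 8 and keeps 112.
Round 4 (country A proposes): country B can get 112 next round, worth 0.56 × 112 = 62.72 now, so country A offers 62.72, keeping 57.28.
Round 3 (country B proposes): country A can get 57.28 next round, worth 0.68 × 57.28 = 38.9504 now; country B offers that and keeps 81.0496.
Round 2 (country A proposes): country B can get 81.0496 next round, worth 0.56 × 81.0496 = 45.387776 now, so country A offers 45.387776, keeping 74.612224.
So by rejecting in round 1, country A gets 74.612224 next round, worth 0.68 × 74.612224 = 50.73631232 now.
Offer 55 ≥ 50.73631232, so country A accepts.

Accept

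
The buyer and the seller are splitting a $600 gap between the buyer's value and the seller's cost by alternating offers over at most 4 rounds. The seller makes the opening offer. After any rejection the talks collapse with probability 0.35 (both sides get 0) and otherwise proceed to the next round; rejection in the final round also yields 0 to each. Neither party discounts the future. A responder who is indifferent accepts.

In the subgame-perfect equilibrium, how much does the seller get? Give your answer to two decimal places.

298.73

Round 4 (the buyer proposes): the seller will accept anything ≥ 0, so the buyer offers 0 and keeps 600.
Round 3 (the seller proposes): rejecting gives the buyer an expected 0.65 × 600 = 390, so the seller offers 390, keeping 210.
Round 2 (the buyer proposes): rejecting gives the seller an expected 0.65 × 210 = 136.5, so the buyer offers 136.5, keeping 463.5.
Round 1 (the seller proposes): rejecting gives the buyer an expected 0.65 × 463.5 = 301.275. The seller offers 301.275 and keeps 600 − 301.275 = 298.725.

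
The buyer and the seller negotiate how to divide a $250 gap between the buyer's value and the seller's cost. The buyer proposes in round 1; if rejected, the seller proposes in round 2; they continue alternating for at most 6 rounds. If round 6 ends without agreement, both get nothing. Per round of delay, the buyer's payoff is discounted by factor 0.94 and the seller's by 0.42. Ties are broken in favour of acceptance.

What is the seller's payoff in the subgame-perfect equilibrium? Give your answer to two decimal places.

Round 6 (the seller proposes): the buyer will accept anything ≥ 0, so the seller offers 0 and keeps 250.
Round 5 (the buyer proposes): the seller can get 250 next round, worth 0.42 × 250 = 105 now; the buyer offers that and keeps 145.
Round 4 (the seller proposes): the buyer can get 145 next round, worth 0.94 × 145 = 136.3 now. The seller offers 136.3 and keeps 250 − 136.3 = 113.7.
Round 3 (the buyer proposes): the seller can get 113.7 next round, worth 0.42 × 113.7 = 47.754 now. The buyer offers 47.754 and keeps 250 − 47.754 = 202.246.
Round 2 (the seller proposes): the buyer can get 202.246 next round, worth 0.94 × 202.246 = 190.11124 now. The seller offers 190.11124 and keeps 250 − 190.11124 = 59.88876.
Round 1 (the buyer proposes): the seller can get 59.88876 next round, worth 0.42 × 59.88876 = 25.1532792 now. The buyer offers 25.1532792 and keeps 250 − 25.1532792 = 224.8467208.

25.15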